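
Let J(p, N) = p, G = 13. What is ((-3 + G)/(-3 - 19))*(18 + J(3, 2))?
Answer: -105/11 ≈ -9.5455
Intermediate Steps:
((-3 + G)/(-3 - 19))*(18 + J(3, 2)) = ((-3 + 13)/(-3 - 19))*(18 + 3) = (10/(-22))*21 = (10*(-1/22))*21 = -5/11*21 = -105/11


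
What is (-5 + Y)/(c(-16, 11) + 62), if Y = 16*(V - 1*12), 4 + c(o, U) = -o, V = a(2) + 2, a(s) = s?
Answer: -133/74 ≈ -1.7973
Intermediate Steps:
V = 4 (V = 2 + 2 = 4)
c(o, U) = -4 - o
Y = -128 (Y = 16*(4 - 1*12) = 16*(4 - 12) = 16*(-8) = -128)
(-5 + Y)/(c(-16, 11) + 62) = (-5 - 128)/((-4 - 1*(-16)) + 62) = -133/((-4 + 16) + 62) = -133/(12 + 62) = -133/74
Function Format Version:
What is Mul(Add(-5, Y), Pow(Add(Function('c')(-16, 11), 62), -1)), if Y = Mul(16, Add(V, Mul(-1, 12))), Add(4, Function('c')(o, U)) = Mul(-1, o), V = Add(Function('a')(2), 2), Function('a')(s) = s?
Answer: Rational(-133, 74) ≈ -1.7973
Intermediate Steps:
V = 4 (V = Add(2, 2) = 4)
Function('c')(o, U) = Add(-4, Mul(-1, o))
Y = -128 (Y = Mul(16, Add(4, Mul(-1, 12))) = Mul(16, Add(4, -12)) = Mul(16, -8) = -128)
Mul(Add(-5, Y), Pow(Add(Function('c')(-16, 11), 62), -1)) = Mul(Add(-5, -128), Pow(Add(Add(-4, Mul(-1, -16)), 62), -1)) = Mul(-133, Pow(Add(Add(-4, 16), 62), -1)) = Mul(-133, Pow(Add(12, 62), -1)) = Mul(-133, Pow(74, -1)) = Mul(-133, Rational(1, 74)) = Rational(-133, 74)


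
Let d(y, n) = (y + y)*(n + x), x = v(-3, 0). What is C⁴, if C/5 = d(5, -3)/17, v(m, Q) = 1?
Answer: 100000000/83521 ≈ 1197.3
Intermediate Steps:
x = 1
d(y, n) = 2*y*(1 + n) (d(y, n) = (y + y)*(n + 1) = (2*y)*(1 + n) = 2*y*(1 + n))
C = -100/17 (C = 5*((2*5*(1 - 3))/17) = 5*((2*5*(-2))*(1/17)) = 5*(-20*1/17) = 5*(-20/17) = -100/17 ≈ -5.8824)
C⁴ = (-100/17)⁴ = 100000000/83521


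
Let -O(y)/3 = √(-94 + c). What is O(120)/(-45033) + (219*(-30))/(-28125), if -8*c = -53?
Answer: 146/625 + I*√1398/60044 ≈ 0.2336 + 0.00062271*I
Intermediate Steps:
c = 53/8 (c = -⅛*(-53) = 53/8 ≈ 6.6250)
O(y) = -3*I*√1398/4 (O(y) = -3*√(-94 + 53/8) = -3*I*√1398/4)
O(120)/(-45033) + (219*(-30))/(-28125) = -3*I*√1398/4/(-45033) + (219*(-30))/(-28125) = -3*I*√1398/4*(-1/45033) - 6570*(-1/28125) = I*√1398/60044 + 146/625 = 146/625 + I*√1398/60044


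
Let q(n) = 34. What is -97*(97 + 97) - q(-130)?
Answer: -18852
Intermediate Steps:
-97*(97 + 97) - q(-130) = -97*(97 + 97) - 1*34 = -97*194 - 34 = -18818 - 34 = -18852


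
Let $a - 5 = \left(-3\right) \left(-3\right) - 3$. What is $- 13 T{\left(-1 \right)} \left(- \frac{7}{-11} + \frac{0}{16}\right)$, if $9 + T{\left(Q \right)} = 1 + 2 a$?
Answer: $- \frac{1274}{11} \approx -115.82$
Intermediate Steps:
$a = 11$ ($a = 5 - -6 = 5 + \left(9 - 3\right) = 5 + 6 = 11$)
$T{\left(Q \right)} = 14$ ($T{\left(Q \right)} = -9 + \left(1 + 2 \cdot 11\right) = -9 + \left(1 + 22\right) = -9 + 23 = 14$)
$- 13 T{\left(-1 \right)} \left(- \frac{7}{-11} + \frac{0}{16}\right) = \left(-13\right) 14 \left(- \frac{7}{-11} + \frac{0}{16}\right) = - 182 \left(\left(-7\right) \left(- \frac{1}{11}\right) + 0 \cdot \frac{1}{16}\right) = - 182 \left(\frac{7}{11} + 0\right) = \left(-182\right) \frac{7}{11} = - \frac{1274}{11}$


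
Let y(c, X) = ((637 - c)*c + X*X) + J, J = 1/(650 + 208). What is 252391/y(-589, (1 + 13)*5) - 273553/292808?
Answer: -231744208368107/180185145057688 ≈ -1.2861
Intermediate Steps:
J = 1/858 ≈ 0.0011655
y(c, X) = 1/858 + X² + c*(637 - c) (y(c, X) = ((637 - c)*c + X*X) + 1/858 = (c*(637 - c) + X²) + 1/858 = (X² + c*(637 - c)) + 1/858 = 1/858 + X² + c*(637 - c))
252391/y(-589, (1 + 13)*5) - 273553/292808 = 252391/(1/858 + ((1 + 13)*5)² - 1*(-589)² + 637*(-589)) - 273553/292808 = 252391/(1/858 + (14*5)² - 1*346921 - 375193) - 273553*1/292808 = 252391/(1/858 + 70² - 346921 - 375193) - 273553/292808 = 252391/(1/858 + 4900 - 346921 - 375193) - 273553/292808 = 252391/(-615369611/858) - 273553/292808 = 252391*(-858/615369611) - 273553/292808 = -216551478/615369611 - 273553/292808 = -231744208368107/180185145057688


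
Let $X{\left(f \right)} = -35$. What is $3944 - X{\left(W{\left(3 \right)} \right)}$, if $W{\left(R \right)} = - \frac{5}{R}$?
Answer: $3979$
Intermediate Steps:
$3944 - X{\left(W{\left(3 \right)} \right)} = 3944 - -35 = 3944 + 35 = 3979$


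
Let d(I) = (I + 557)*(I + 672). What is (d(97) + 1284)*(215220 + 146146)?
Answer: 182204350860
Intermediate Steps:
d(I) = (557 + I)*(672 + I)
(d(97) + 1284)*(215220 + 146146) = ((374304 + 97**2 + 1229*97) + 1284)*(215220 + 146146) = ((374304 + 9409 + 119213) + 1284)*361366 = (502926 + 1284)*361366 = 504210*361366 = 182204350860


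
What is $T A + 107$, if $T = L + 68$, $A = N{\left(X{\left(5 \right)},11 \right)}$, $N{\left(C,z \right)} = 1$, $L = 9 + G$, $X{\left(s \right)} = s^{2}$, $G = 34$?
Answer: $218$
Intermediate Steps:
$L = 43$ ($L = 9 + 34 = 43$)
$A = 1$
$T = 111$ ($T = 43 + 68 = 111$)
$T A + 107 = 111 \cdot 1 + 107 = 111 + 107 = 218$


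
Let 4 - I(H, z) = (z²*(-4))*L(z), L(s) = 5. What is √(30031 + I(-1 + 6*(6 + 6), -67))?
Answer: √119815 ≈ 346.14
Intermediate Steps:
I(H, z) = 4 + 20*z² (I(H, z) = 4 - z²*(-4)*5 = 4 - (-4*z²)*5 = 4 - (-20)*z² = 4 + 20*z²)
√(30031 + I(-1 + 6*(6 + 6), -67)) = √(30031 + (4 + 20*(-67)²)) = √(30031 + (4 + 20*4489)) = √(30031 + (4 + 89780)) = √(30031 + 89784) = √119815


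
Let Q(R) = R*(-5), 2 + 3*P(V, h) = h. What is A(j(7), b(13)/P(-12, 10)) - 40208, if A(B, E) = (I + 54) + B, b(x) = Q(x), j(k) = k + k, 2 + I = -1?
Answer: -40143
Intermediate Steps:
I = -3 (I = -2 - 1 = -3)
P(V, h) = -2/3 + h/3
Q(R) = -5*R
j(k) = 2*k
b(x) = -5*x
A(B, E) = 51 + B (A(B, E) = (-3 + 54) + B = 51 + B)
A(j(7), b(13)/P(-12, 10)) - 40208 = (51 + 2*7) - 40208 = (51 + 14) - 40208 = 65 - 40208 = -40143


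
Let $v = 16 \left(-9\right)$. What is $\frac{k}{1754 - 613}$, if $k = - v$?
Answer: $\frac{144}{1141} \approx 0.1262$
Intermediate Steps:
$v = -144$
$k = 144$ ($k = \left(-1\right) \left(-144\right) = 144$)
$\frac{k}{1754 - 613} = \frac{144}{1754 - 613} = \frac{144}{1141}$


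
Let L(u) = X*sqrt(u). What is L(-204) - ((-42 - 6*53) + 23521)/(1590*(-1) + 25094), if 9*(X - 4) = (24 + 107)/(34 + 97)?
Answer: -23161/23504 + 74*I*sqrt(51)/9 ≈ -0.98541 + 58.718*I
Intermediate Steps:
X = 37/9 (X = 4 + ((24 + 107)/(34 + 97))/9 = 4 + (131/131)/9 = 4 + (131*(1/131))/9 = 4 + (1/9)*1 = 4 + 1/9 = 37/9 ≈ 4.1111)
L(u) = 37*sqrt(u)/9
L(-204) - ((-42 - 6*53) + 23521)/(1590*(-1) + 25094) = 37*sqrt(-204)/9 - ((-42 - 6*53) + 23521)/(1590*(-1) + 25094) = 37*(2*I*sqrt(51))/9 - ((-42 - 318) + 23521)/(-1590 + 25094) = 74*I*sqrt(51)/9 - (-360 + 23521)/23504 = 74*I*sqrt(51)/9 - 23161/23504 = -23161/23504 + 74*I*sqrt(51)/9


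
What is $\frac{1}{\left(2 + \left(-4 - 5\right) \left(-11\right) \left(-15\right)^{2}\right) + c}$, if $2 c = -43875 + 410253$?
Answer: $\frac{1}{205466} \approx 4.867 \cdot 10^{-6}$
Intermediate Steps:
$c = 183189$ ($c = \frac{-43875 + 410253}{2} = \frac{1}{2} \cdot 366378 = 183189$)
$\frac{1}{\left(2 + \left(-4 - 5\right) \left(-11\right) \left(-15\right)^{2}\right) + c} = \frac{1}{\left(2 + \left(-4 - 5\right) \left(-11\right) \left(-15\right)^{2}\right) + 183189} = \frac{1}{\left(2 + \left(-9\right) \left(-11\right) 225\right) + 183189} = \frac{1}{\left(2 + 99 \cdot 225\right) + 183189} = \frac{1}{\left(2 + 22275\right) + 183189} = \frac{1}{22277 + 183189} = \frac{1}{205466}$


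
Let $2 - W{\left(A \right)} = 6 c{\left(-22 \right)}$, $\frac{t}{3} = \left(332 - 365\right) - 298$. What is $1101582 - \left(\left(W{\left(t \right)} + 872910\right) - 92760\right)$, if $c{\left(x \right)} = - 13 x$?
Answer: $323146$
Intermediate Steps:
$t = -993$ ($t = 3 \left(\left(332 - 365\right) - 298\right) = 3 \left(-33 - 298\right) = 3 \left(-331\right) = -993$)
$W{\left(A \right)} = -1714$ ($W{\left(A \right)} = 2 - 6 \left(\left(-13\right) \left(-22\right)\right) = 2 - 6 \cdot 286 = 2 - 1716 = -1714$)
$1101582 - \left(\left(W{\left(t \right)} + 872910\right) - 92760\right) = 1101582 - \left(\left(-1714 + 872910\right) - 92760\right) = 1101582 - \left(871196 - 92760\right) = 1101582 - 778436 = 323146$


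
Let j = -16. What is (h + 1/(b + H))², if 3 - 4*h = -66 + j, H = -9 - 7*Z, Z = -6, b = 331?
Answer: 3740356/8281 ≈ 451.68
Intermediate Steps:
H = 33 (H = -9 - 7*(-6) = -9 + 42 = 33)
h = 85/4 (h = ¾ - (-66 - 16)/4 = ¾ - ¼*(-82) = ¾ + 41/2 = 85/4 ≈ 21.250)
(h + 1/(b + H))² = (85/4 + 1/(331 + 33))² = (85/4 + 1/364)² = (1934/91)² = 3740356/8281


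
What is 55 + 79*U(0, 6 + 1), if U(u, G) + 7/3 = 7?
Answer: 1271/3 ≈ 423.67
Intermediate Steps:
U(u, G) = 14/3 (U(u, G) = -7/3 + 7 = 14/3)
55 + 79*U(0, 6 + 1) = 55 + 79*(14/3) = 55 + 1106/3 = 1271/3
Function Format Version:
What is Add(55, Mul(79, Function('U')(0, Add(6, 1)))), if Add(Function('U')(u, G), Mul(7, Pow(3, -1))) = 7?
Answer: Rational(1271, 3) ≈ 423.67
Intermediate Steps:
Function('U')(u, G) = Rational(14, 3) (Function('U')(u, G) = Add(Rational(-7, 3), 7) = Rational(14, 3))
Add(55, Mul(79, Function('U')(0, Add(6, 1)))) = Add(55, Mul(79, Rational(14, 3))) = Add(55, Rational(1106, 3)) = Rational(1271, 3)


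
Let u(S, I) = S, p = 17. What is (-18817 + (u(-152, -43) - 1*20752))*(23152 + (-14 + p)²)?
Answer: -919978081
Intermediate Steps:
(-18817 + (u(-152, -43) - 1*20752))*(23152 + (-14 + p)²) = (-18817 + (-152 - 1*20752))*(23152 + (-14 + 17)²) = (-18817 + (-152 - 20752))*(23152 + 3²) = (-18817 - 20904)*(23152 + 9) = -39721*23161 = -919978081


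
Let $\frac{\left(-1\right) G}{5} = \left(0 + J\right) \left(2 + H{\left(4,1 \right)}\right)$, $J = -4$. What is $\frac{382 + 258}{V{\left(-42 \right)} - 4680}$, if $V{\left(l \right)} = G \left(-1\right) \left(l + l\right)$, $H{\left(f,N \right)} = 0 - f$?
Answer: $- \frac{16}{201} \approx -0.079602$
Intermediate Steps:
$H{\left(f,N \right)} = - f$
$G = -40$ ($G = - 5 \left(0 - 4\right) \left(2 - 4\right) = - 5 \left(- 4 \left(2 - 4\right)\right) = - 5 \left(\left(-4\right) \left(-2\right)\right) = \left(-5\right) 8 = -40$)
$V{\left(l \right)} = 80 l$ ($V{\left(l \right)} = \left(-40\right) \left(-1\right) \left(l + l\right) = 40 \cdot 2 l = 80 l$)
$\frac{382 + 258}{V{\left(-42 \right)} - 4680} = \frac{382 + 258}{80 \left(-42\right) - 4680} = \frac{640}{-3360 - 4680} = \frac{640}{-8040} = 640 \left(- \frac{1}{8040}\right) = - \frac{16}{201}$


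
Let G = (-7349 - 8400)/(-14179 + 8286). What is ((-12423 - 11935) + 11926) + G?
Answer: -73246027/5893 ≈ -12429.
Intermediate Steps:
G = 15749/5893 (G = -15749/(-5893) = -15749*(-1/5893) = 15749/5893 ≈ 2.6725)
((-12423 - 11935) + 11926) + G = ((-12423 - 11935) + 11926) + 15749/5893 = (-24358 + 11926) + 15749/5893 = -12432 + 15749/5893 = -73246027/5893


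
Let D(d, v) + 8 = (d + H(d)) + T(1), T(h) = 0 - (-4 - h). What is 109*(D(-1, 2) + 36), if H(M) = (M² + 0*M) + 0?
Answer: 3597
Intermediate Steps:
H(M) = M² (H(M) = (M² + 0) + 0 = M² + 0 = M²)
T(h) = 4 + h (T(h) = 0 + (4 + h) = 4 + h)
D(d, v) = -3 + d + d² (D(d, v) = -8 + ((d + d²) + (4 + 1)) = -8 + ((d + d²) + 5) = -8 + (5 + d + d²) = -3 + d + d²)
109*(D(-1, 2) + 36) = 109*((-3 - 1 + (-1)²) + 36) = 109*((-3 - 1 + 1) + 36) = 109*(-3 + 36) = 109*33 = 3597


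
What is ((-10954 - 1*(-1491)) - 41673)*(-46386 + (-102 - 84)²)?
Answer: 602893440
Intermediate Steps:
((-10954 - 1*(-1491)) - 41673)*(-46386 + (-102 - 84)²) = ((-10954 + 1491) - 41673)*(-46386 + (-186)²) = (-9463 - 41673)*(-46386 + 34596) = -51136*(-11790) = 602893440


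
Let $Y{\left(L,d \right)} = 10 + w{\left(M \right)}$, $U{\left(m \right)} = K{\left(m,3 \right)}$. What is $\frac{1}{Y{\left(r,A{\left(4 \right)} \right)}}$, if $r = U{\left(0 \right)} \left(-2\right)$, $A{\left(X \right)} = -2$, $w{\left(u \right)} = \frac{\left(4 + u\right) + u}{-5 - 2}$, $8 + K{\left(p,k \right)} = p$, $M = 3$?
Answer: $\frac{7}{60} \approx 0.11667$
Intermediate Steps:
$K{\left(p,k \right)} = -8 + p$
$U{\left(m \right)} = -8 + m$
$w{\left(u \right)} = - \frac{4}{7} - \frac{2 u}{7}$ ($w{\left(u \right)} = \frac{4 + 2 u}{-7} = \left(4 + 2 u\right) \left(- \frac{1}{7}\right) = - \frac{4}{7} - \frac{2 u}{7}$)
$r = 16$ ($r = \left(-8 + 0\right) \left(-2\right) = \left(-8\right) \left(-2\right) = 16$)
$Y{\left(L,d \right)} = \frac{60}{7}$ ($Y{\left(L,d \right)} = 10 - \frac{10}{7} = \frac{60}{7}$)
$\frac{1}{Y{\left(r,A{\left(4 \right)} \right)}} = \frac{1}{\frac{60}{7}} = \frac{7}{60}$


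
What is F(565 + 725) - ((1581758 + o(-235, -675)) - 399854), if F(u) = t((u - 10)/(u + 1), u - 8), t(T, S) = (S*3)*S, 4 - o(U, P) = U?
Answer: 3748429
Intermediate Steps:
o(U, P) = 4 - U
t(T, S) = 3*S² (t(T, S) = (3*S)*S = 3*S²)
F(u) = 3*(-8 + u)² (F(u) = 3*(u - 8)² = 3*(-8 + u)²)
F(565 + 725) - ((1581758 + o(-235, -675)) - 399854) = 3*(-8 + (565 + 725))² - ((1581758 + (4 - 1*(-235))) - 399854) = 3*(-8 + 1290)² - ((1581758 + (4 + 235)) - 399854) = 3*1282² - ((1581758 + 239) - 399854) = 3*1643524 - (1581997 - 399854) = 4930572 - 1*1182143 = 4930572 - 1182143 = 3748429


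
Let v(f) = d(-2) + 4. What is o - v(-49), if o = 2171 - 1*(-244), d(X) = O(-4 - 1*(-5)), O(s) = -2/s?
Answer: 2413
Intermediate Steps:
d(X) = -2 (d(X) = -2/(-4 - 1*(-5)) = -2/(-4 + 5) = -2/1 = -2*1 = -2)
o = 2415 (o = 2171 + 244 = 2415)
v(f) = 2 (v(f) = -2 + 4 = 2)
o - v(-49) = 2415 - 1*2 = 2415 - 2 = 2413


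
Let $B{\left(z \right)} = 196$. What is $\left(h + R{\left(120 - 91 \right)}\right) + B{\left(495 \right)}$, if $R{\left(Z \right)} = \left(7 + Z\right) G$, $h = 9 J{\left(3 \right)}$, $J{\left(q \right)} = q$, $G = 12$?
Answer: $655$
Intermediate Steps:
$h = 27$ ($h = 9 \cdot 3 = 27$)
$R{\left(Z \right)} = 84 + 12 Z$ ($R{\left(Z \right)} = \left(7 + Z\right) 12 = 84 + 12 Z$)
$\left(h + R{\left(120 - 91 \right)}\right) + B{\left(495 \right)} = \left(27 + \left(84 + 12 \left(120 - 91\right)\right)\right) + 196 = \left(27 + \left(84 + 12 \cdot 29\right)\right) + 196 = \left(27 + \left(84 + 348\right)\right) + 196 = \left(27 + 432\right) + 196 = 459 + 196 = 655$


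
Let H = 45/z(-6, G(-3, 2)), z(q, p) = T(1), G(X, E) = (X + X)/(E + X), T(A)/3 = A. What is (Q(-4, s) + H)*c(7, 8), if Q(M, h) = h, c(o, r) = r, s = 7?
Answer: 176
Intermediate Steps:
T(A) = 3*A
G(X, E) = 2*X/(E + X) (G(X, E) = (2*X)/(E + X) = 2*X/(E + X))
z(q, p) = 3 (z(q, p) = 3*1 = 3)
H = 15 (H = 45/3 = 45*(1/3) = 15)
(Q(-4, s) + H)*c(7, 8) = (7 + 15)*8 = 22*8 = 176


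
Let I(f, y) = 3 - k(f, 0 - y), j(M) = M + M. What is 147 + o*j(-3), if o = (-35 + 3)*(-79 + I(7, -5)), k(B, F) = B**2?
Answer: -23853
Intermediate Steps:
j(M) = 2*M
I(f, y) = 3 - f**2
o = 4000 (o = (-35 + 3)*(-79 + (3 - 1*7**2)) = -32*(-79 + (3 - 1*49)) = -32*(-79 + (3 - 49)) = -32*(-79 - 46) = -32*(-125) = 4000)
147 + o*j(-3) = 147 + 4000*(2*(-3)) = 147 + 4000*(-6) = 147 - 24000 = -23853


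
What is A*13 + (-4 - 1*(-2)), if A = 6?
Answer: 76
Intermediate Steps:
A*13 + (-4 - 1*(-2)) = 6*13 + (-4 - 1*(-2)) = 78 + (-4 + 2) = 78 - 2 = 76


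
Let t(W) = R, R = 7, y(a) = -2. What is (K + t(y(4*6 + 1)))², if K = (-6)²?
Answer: 1849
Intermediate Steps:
t(W) = 7
K = 36
(K + t(y(4*6 + 1)))² = (36 + 7)² = 43² = 1849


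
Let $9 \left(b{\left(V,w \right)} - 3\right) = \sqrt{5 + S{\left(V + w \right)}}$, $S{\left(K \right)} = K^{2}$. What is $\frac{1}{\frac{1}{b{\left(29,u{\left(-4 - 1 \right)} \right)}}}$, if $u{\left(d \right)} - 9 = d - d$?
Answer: $3 + \frac{\sqrt{161}}{3} \approx 7.2295$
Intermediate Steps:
$u{\left(d \right)} = 9$ ($u{\left(d \right)} = 9 + \left(d - d\right) = 9 + 0 = 9$)
$b{\left(V,w \right)} = 3 + \frac{\sqrt{5 + \left(V + w\right)^{2}}}{9}$
$\frac{1}{\frac{1}{b{\left(29,u{\left(-4 - 1 \right)} \right)}}} = \frac{1}{\frac{1}{3 + \frac{\sqrt{5 + \left(29 + 9\right)^{2}}}{9}}} = \frac{1}{\frac{1}{3 + \frac{\sqrt{5 + 38^{2}}}{9}}} = \frac{1}{\frac{1}{3 + \frac{\sqrt{5 + 1444}}{9}}} = \frac{1}{\frac{1}{3 + \frac{\sqrt{1449}}{9}}} = \frac{1}{\frac{1}{3 + \frac{3 \sqrt{161}}{9}}} = \frac{1}{\frac{1}{3 + \frac{\sqrt{161}}{3}}} = 3 + \frac{\sqrt{161}}{3}$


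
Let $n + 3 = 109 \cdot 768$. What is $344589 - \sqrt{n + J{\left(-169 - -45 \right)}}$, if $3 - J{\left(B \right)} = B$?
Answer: $344589 - 2 \sqrt{20959} \approx 3.443 \cdot 10^{5}$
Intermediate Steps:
$J{\left(B \right)} = 3 - B$
$n = 83709$ ($n = -3 + 109 \cdot 768 = -3 + 83712 = 83709$)
$344589 - \sqrt{n + J{\left(-169 - -45 \right)}} = 344589 - \sqrt{83709 + \left(3 - \left(-169 - -45\right)\right)} = 344589 - \sqrt{83709 + \left(3 - \left(-169 + 45\right)\right)} = 344589 - \sqrt{83709 + \left(3 - -124\right)} = 344589 - \sqrt{83709 + \left(3 + 124\right)} = 344589 - \sqrt{83709 + 127} = 344589 - \sqrt{83836} = 344589 - 2 \sqrt{20959}$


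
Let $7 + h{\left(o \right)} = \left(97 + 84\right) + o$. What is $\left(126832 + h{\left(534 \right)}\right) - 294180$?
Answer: $-166640$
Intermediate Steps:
$h{\left(o \right)} = 174 + o$ ($h{\left(o \right)} = -7 + \left(\left(97 + 84\right) + o\right) = -7 + \left(181 + o\right) = 174 + o$)
$\left(126832 + h{\left(534 \right)}\right) - 294180 = \left(126832 + \left(174 + 534\right)\right) - 294180 = \left(126832 + 708\right) - 294180 = 127540 - 294180 = -166640$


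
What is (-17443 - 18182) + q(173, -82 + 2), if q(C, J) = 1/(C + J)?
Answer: -3313124/93 ≈ -35625.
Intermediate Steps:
(-17443 - 18182) + q(173, -82 + 2) = (-17443 - 18182) + 1/(173 + (-82 + 2)) = -35625 + 1/(173 - 80) = -35625 + 1/93 = -3313124/93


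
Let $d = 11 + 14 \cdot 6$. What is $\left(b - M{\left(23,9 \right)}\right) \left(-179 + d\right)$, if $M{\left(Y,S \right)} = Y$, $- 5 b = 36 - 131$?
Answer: $336$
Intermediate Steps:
$b = 19$ ($b = - \frac{36 - 131}{5} = \left(- \frac{1}{5}\right) \left(-95\right) = 19$)
$d = 95$ ($d = 11 + 84 = 95$)
$\left(b - M{\left(23,9 \right)}\right) \left(-179 + d\right) = \left(19 - 23\right) \left(-179 + 95\right) = \left(19 - 23\right) \left(-84\right) = \left(-4\right) \left(-84\right) = 336$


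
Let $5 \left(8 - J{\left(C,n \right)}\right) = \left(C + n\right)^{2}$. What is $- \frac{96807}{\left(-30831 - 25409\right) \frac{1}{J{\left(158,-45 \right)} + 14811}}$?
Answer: $\frac{2968393041}{140600} \approx 21112.0$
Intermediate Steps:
$J{\left(C,n \right)} = 8 - \frac{\left(C + n\right)^{2}}{5}$
$- \frac{96807}{\left(-30831 - 25409\right) \frac{1}{J{\left(158,-45 \right)} + 14811}} = - \frac{96807}{\left(-30831 - 25409\right) \frac{1}{\left(8 - \frac{\left(158 - 45\right)^{2}}{5}\right) + 14811}} = - \frac{96807}{\left(-56240\right) \frac{1}{\left(8 - \frac{113^{2}}{5}\right) + 14811}} = - \frac{96807}{\left(-56240\right) \frac{1}{\left(8 - \frac{12769}{5}\right) + 14811}} = - \frac{96807}{\left(-56240\right) \frac{1}{- \frac{12729}{5} + 14811}} = - \frac{96807}{\left(-56240\right) \frac{1}{\frac{61326}{5}}} = - \frac{96807}{\left(-56240\right) \frac{5}{61326}} = - \frac{96807}{- \frac{140600}{30663}} = \left(-96807\right) \left(- \frac{30663}{140600}\right) = \frac{2968393041}{140600}$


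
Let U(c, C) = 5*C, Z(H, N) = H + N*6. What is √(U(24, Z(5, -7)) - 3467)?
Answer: 2*I*√913 ≈ 60.432*I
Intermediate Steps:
Z(H, N) = H + 6*N
√(U(24, Z(5, -7)) - 3467) = √(5*(5 + 6*(-7)) - 3467) = √(5*(5 - 42) - 3467) = √(5*(-37) - 3467) = √(-185 - 3467) = √(-3652) = 2*I*√913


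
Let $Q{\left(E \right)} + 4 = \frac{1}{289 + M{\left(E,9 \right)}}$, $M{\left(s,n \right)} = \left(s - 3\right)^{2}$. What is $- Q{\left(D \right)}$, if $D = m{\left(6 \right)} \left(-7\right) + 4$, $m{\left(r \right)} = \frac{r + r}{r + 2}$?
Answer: $\frac{6064}{1517} \approx 3.9974$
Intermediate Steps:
$M{\left(s,n \right)} = \left(-3 + s\right)^{2}$
$m{\left(r \right)} = \frac{2 r}{2 + r}$
$D = - \frac{13}{2}$ ($D = 2 \cdot 6 \frac{1}{2 + 6} \left(-7\right) + 4 = 2 \cdot 6 \cdot \frac{1}{8} \left(-7\right) + 4 = \frac{3}{2} \left(-7\right) + 4 = - \frac{21}{2} + 4 = - \frac{13}{2} \approx -6.5$)
$Q{\left(E \right)} = -4 + \frac{1}{289 + \left(-3 + E\right)^{2}}$
$- Q{\left(D \right)} = - \frac{-1155 - 4 \left(-3 - \frac{13}{2}\right)^{2}}{289 + \left(-3 - \frac{13}{2}\right)^{2}} = - \frac{-1155 - 4 \left(- \frac{19}{2}\right)^{2}}{289 + \left(- \frac{19}{2}\right)^{2}} = - \frac{-1155 - 361}{289 + \frac{361}{4}} = - \frac{-1155 - 361}{\frac{1517}{4}} = - \frac{4 \left(-1516\right)}{1517} = \left(-1\right) \left(- \frac{6064}{1517}\right) = \frac{6064}{1517}$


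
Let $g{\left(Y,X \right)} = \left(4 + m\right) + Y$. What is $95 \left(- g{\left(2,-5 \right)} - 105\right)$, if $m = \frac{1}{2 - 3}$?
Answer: $-10450$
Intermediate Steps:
$m = -1$ ($m = \frac{1}{-1} = -1$)
$g{\left(Y,X \right)} = 3 + Y$ ($g{\left(Y,X \right)} = \left(4 - 1\right) + Y = 3 + Y$)
$95 \left(- g{\left(2,-5 \right)} - 105\right) = 95 \left(- (3 + 2) - 105\right) = 95 \left(\left(-1\right) 5 - 105\right) = 95 \left(-5 - 105\right) = 95 \left(-110\right) = -10450$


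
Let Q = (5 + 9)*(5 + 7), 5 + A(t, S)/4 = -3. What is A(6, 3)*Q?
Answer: -5376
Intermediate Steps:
A(t, S) = -32 (A(t, S) = -20 + 4*(-3) = -20 - 12 = -32)
Q = 168 (Q = 14*12 = 168)
A(6, 3)*Q = -32*168 = -5376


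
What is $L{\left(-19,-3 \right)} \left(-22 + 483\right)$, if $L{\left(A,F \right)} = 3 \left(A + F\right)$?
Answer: $-30426$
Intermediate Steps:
$L{\left(A,F \right)} = 3 A + 3 F$
$L{\left(-19,-3 \right)} \left(-22 + 483\right) = \left(3 \left(-19\right) + 3 \left(-3\right)\right) \left(-22 + 483\right) = \left(-57 - 9\right) 461 = \left(-66\right) 461 = -30426$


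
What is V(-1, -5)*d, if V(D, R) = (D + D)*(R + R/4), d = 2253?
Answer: 56325/2 ≈ 28163.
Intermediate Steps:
V(D, R) = 5*D*R/2 (V(D, R) = (2*D)*(R + R*(¼)) = (2*D)*(R + R/4) = (2*D)*(5*R/4) = 5*D*R/2)
V(-1, -5)*d = ((5/2)*(-1)*(-5))*2253 = (25/2)*2253 = 56325/2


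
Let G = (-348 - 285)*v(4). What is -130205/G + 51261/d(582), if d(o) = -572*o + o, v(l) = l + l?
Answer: 7168400051/280479768 ≈ 25.558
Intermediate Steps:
v(l) = 2*l
G = -5064 (G = (-348 - 285)*(2*4) = -633*8 = -5064)
d(o) = -571*o
-130205/G + 51261/d(582) = -130205/(-5064) + 51261/((-571*582)) = -130205*(-1/5064) + 51261/(-332322) = 130205/5064 + 51261*(-1/332322) = 130205/5064 - 17087/110774 = 7168400051/280479768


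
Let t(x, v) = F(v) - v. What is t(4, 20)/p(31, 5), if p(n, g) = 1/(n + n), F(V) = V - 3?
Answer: -186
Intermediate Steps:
F(V) = -3 + V
t(x, v) = -3 (t(x, v) = (-3 + v) - v = -3)
p(n, g) = 1/(2*n)
t(4, 20)/p(31, 5) = -3/((½)/31) = -3/((½)*(1/31)) = -3/1/62 = -3*62 = -186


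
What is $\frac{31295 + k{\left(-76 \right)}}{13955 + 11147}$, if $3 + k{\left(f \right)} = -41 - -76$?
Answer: $\frac{31327}{25102} \approx 1.248$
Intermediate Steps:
$k{\left(f \right)} = 32$ ($k{\left(f \right)} = -3 - -35 = -3 + \left(-41 + 76\right) = -3 + 35 = 32$)
$\frac{31295 + k{\left(-76 \right)}}{13955 + 11147} = \frac{31295 + 32}{13955 + 11147} = \frac{31327}{25102}$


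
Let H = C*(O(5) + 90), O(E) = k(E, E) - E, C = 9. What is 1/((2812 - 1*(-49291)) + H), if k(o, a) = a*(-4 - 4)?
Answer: 1/52508 ≈ 1.9045e-5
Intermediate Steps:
k(o, a) = -8*a (k(o, a) = a*(-8) = -8*a)
O(E) = -9*E (O(E) = -8*E - E = -9*E)
H = 405 (H = 9*(-9*5 + 90) = 9*(-45 + 90) = 9*45 = 405)
1/((2812 - 1*(-49291)) + H) = 1/((2812 - 1*(-49291)) + 405) = 1/((2812 + 49291) + 405) = 1/(52103 + 405) = 1/52508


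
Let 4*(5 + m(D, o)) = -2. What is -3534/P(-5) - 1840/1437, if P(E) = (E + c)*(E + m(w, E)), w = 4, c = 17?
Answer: 269251/10059 ≈ 26.767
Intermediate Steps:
m(D, o) = -11/2 (m(D, o) = -5 + (¼)*(-2) = -5 - ½ = -11/2)
P(E) = (17 + E)*(-11/2 + E) (P(E) = (E + 17)*(E - 11/2) = (17 + E)*(-11/2 + E))
-3534/P(-5) - 1840/1437 = -3534/(-187/2 + (-5)² + (23/2)*(-5)) - 1840/1437 = -3534/(-187/2 + 25 - 115/2) - 1840*1/1437 = -3534/(-126) - 1840/1437 = -3534*(-1/126) - 1840/1437 = 589/21 - 1840/1437 = 269251/10059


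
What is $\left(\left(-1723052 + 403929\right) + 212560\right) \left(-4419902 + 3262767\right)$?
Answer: $1280442777005$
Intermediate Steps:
$\left(\left(-1723052 + 403929\right) + 212560\right) \left(-4419902 + 3262767\right) = \left(-1319123 + 212560\right) \left(-1157135\right) = \left(-1106563\right) \left(-1157135\right) = 1280442777005$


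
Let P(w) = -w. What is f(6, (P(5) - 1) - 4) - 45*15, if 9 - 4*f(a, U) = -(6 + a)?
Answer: -2679/4 ≈ -669.75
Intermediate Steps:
f(a, U) = 15/4 + a/4 (f(a, U) = 9/4 - (-1)*(6 + a)/4 = 9/4 - (-6 - a)/4 = 9/4 + (3/2 + a/4) = 15/4 + a/4)
f(6, (P(5) - 1) - 4) - 45*15 = (15/4 + (¼)*6) - 45*15 = (15/4 + 3/2) - 675 = 21/4 - 675 = -2679/4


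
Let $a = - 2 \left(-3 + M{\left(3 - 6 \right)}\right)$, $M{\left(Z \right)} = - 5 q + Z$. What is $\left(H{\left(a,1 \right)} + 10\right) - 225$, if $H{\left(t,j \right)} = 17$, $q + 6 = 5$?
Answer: $-198$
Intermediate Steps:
$q = -1$ ($q = -6 + 5 = -1$)
$M{\left(Z \right)} = 5 + Z$ ($M{\left(Z \right)} = \left(-5\right) \left(-1\right) + Z = 5 + Z$)
$a = 2$ ($a = - 2 \left(-3 + \left(5 + \left(3 - 6\right)\right)\right) = - 2 \left(-3 + \left(5 - 3\right)\right) = - 2 \left(-3 + 2\right) = \left(-2\right) \left(-1\right) = 2$)
$\left(H{\left(a,1 \right)} + 10\right) - 225 = \left(17 + 10\right) - 225 = 27 - 225 = -198$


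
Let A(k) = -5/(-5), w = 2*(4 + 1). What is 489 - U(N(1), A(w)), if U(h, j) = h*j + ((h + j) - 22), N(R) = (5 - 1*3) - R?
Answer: 508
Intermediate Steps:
w = 10 (w = 2*5 = 10)
A(k) = 1 (A(k) = -5*(-⅕) = 1)
N(R) = 2 - R (N(R) = (5 - 3) - R = 2 - R)
U(h, j) = -22 + h + j + h*j (U(h, j) = h*j + (-22 + h + j) = -22 + h + j + h*j)
489 - U(N(1), A(w)) = 489 - (-22 + (2 - 1*1) + 1 + (2 - 1*1)*1) = 489 - (-22 + (2 - 1) + 1 + (2 - 1)*1) = 489 - (-22 + 1 + 1 + 1*1) = 489 - (-22 + 1 + 1 + 1) = 489 - 1*(-19) = 489 + 19 = 508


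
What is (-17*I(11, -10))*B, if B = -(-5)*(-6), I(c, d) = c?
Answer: 5610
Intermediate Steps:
B = -30 (B = -1*30 = -30)
(-17*I(11, -10))*B = -17*11*(-30) = -187*(-30) = 5610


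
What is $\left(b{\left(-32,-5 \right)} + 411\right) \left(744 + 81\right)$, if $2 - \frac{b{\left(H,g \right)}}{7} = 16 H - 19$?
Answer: $3417150$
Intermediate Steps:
$b{\left(H,g \right)} = 147 - 112 H$ ($b{\left(H,g \right)} = 14 - 7 \left(16 H - 19\right) = 14 - 7 \left(-19 + 16 H\right) = 14 - \left(-133 + 112 H\right) = 147 - 112 H$)
$\left(b{\left(-32,-5 \right)} + 411\right) \left(744 + 81\right) = \left(\left(147 - -3584\right) + 411\right) \left(744 + 81\right) = \left(\left(147 + 3584\right) + 411\right) 825 = \left(3731 + 411\right) 825 = 4142 \cdot 825 = 3417150$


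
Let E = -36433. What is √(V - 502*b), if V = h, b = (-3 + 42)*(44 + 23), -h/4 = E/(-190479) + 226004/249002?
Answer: I*√737707954635408611237900322/23714825979 ≈ 1145.3*I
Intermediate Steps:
h = -104241811564/23714825979 (h = -4*(-36433/(-190479) + 226004/249002) = -4*(-36433*(-1/190479) + 226004*(1/249002)) = -4*(36433/190479 + 113002/124501) = -4*26060452891/23714825979 = -104241811564/23714825979 ≈ -4.3956)
b = 2613 (b = 39*67 = 2613)
V = -104241811564/23714825979 ≈ -4.3956
√(V - 502*b) = √(-104241811564/23714825979 - 502*2613) = √(-104241811564/23714825979 - 1311726) = √(-31107458063941318/23714825979) = I*√737707954635408611237900322/23714825979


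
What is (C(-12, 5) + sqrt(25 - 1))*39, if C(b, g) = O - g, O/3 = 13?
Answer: 1326 + 78*sqrt(6) ≈ 1517.1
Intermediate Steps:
O = 39 (O = 3*13 = 39)
C(b, g) = 39 - g
(C(-12, 5) + sqrt(25 - 1))*39 = ((39 - 1*5) + sqrt(25 - 1))*39 = ((39 - 5) + sqrt(24))*39 = (34 + 2*sqrt(6))*39 = 1326 + 78*sqrt(6)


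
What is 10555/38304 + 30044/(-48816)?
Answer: -4413559/12985056 ≈ -0.33990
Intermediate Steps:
10555/38304 + 30044/(-48816) = 10555*(1/38304) + 30044*(-1/48816) = 10555/38304 - 7511/12204 = -4413559/12985056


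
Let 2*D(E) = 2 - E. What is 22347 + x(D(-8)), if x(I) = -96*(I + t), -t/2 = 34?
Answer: 28395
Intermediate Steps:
t = -68 (t = -2*34 = -68)
D(E) = 1 - E/2 (D(E) = (2 - E)/2 = 1 - E/2)
x(I) = 6528 - 96*I (x(I) = -96*(I - 68) = -96*(-68 + I) = 6528 - 96*I)
22347 + x(D(-8)) = 22347 + (6528 - 96*(1 - 1/2*(-8))) = 22347 + (6528 - 96*(1 + 4)) = 22347 + (6528 - 96*5) = 22347 + (6528 - 480) = 22347 + 6048 = 28395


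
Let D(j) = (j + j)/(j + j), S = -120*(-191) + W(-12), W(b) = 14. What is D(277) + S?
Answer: 22935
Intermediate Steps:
S = 22934 (S = -120*(-191) + 14 = 22920 + 14 = 22934)
D(j) = 1 (D(j) = (2*j)/((2*j)) = (2*j)*(1/(2*j)) = 1)
D(277) + S = 1 + 22934 = 22935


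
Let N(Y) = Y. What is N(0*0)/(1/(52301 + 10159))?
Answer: 0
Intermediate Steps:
N(0*0)/(1/(52301 + 10159)) = (0*0)/(1/(52301 + 10159)) = 0/(1/62460) = 0*62460 = 0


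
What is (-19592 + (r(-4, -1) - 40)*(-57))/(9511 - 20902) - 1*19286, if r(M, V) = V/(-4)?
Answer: -878677999/45564 ≈ -19284.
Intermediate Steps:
r(M, V) = -V/4 (r(M, V) = V*(-¼) = -V/4)
(-19592 + (r(-4, -1) - 40)*(-57))/(9511 - 20902) - 1*19286 = (-19592 + (-¼*(-1) - 40)*(-57))/(9511 - 20902) - 1*19286 = (-19592 + (¼ - 40)*(-57))/(-11391) - 19286 = (-19592 - 159/4*(-57))*(-1/11391) - 19286 = (-19592 + 9063/4)*(-1/11391) - 19286 = -69305/4*(-1/11391) - 19286 = 69305/45564 - 19286 = -878677999/45564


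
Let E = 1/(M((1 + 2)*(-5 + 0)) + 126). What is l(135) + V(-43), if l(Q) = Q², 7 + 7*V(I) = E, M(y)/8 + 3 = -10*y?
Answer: 166093537/9114 ≈ 18224.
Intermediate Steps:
M(y) = -24 - 80*y (M(y) = -24 + 8*(-10*y) = -24 - 80*y)
E = 1/1302 (E = 1/((-24 - 80*(1 + 2)*(-5 + 0)) + 126) = 1/((-24 - 240*(-5)) + 126) = 1/((-24 - 80*(-15)) + 126) = 1/((-24 + 1200) + 126) = 1/(1176 + 126) = 1/1302 ≈ 0.00076805)
V(I) = -9113/9114 (V(I) = -1 + (⅐)*(1/1302) = -1 + 1/9114 = -9113/9114)
l(135) + V(-43) = 135² - 9113/9114 = 18225 - 9113/9114 = 166093537/9114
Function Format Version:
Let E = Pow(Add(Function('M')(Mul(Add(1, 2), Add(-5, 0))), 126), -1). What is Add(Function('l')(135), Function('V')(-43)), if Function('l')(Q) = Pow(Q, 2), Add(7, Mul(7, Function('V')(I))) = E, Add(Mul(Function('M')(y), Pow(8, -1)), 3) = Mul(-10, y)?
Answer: Rational(166093537, 9114) ≈ 18224.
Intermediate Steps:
Function('M')(y) = Add(-24, Mul(-80, y)) (Function('M')(y) = Add(-24, Mul(8, Mul(-10, y))) = Add(-24, Mul(-80, y)))
E = Rational(1, 1302) (E = Pow(Add(Add(-24, Mul(-80, Mul(Add(1, 2), Add(-5, 0)))), 126), -1) = Pow(Add(Add(-24, Mul(-80, Mul(3, -5))), 126), -1) = Pow(Add(Add(-24, Mul(-80, -15)), 126), -1) = Pow(Add(Add(-24, 1200), 126), -1) = Pow(Add(1176, 126), -1) = Pow(1302, -1) = Rational(1, 1302) ≈ 0.00076805)
Function('V')(I) = Rational(-9113, 9114) (Function('V')(I) = Add(-1, Mul(Rational(1, 7), Rational(1, 1302))) = Add(-1, Rational(1, 9114)) = Rational(-9113, 9114))
Add(Function('l')(135), Function('V')(-43)) = Add(Pow(135, 2), Rational(-9113, 9114)) = Add(18225, Rational(-9113, 9114)) = Rational(166093537, 9114)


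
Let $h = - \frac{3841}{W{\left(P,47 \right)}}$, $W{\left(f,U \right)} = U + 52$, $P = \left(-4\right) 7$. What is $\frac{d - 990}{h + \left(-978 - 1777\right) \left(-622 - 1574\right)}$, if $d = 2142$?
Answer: $\frac{114048}{598944179} \approx 0.00019041$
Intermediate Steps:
$P = -28$
$W{\left(f,U \right)} = 52 + U$
$h = - \frac{3841}{99}$ ($h = - \frac{3841}{52 + 47} = - \frac{3841}{99} \approx -38.798$)
$\frac{d - 990}{h + \left(-978 - 1777\right) \left(-622 - 1574\right)} = \frac{2142 - 990}{- \frac{3841}{99} + \left(-978 - 1777\right) \left(-622 - 1574\right)} = \frac{1152}{- \frac{3841}{99} - -6049980} = \frac{1152}{- \frac{3841}{99} + 6049980} = \frac{1152}{\frac{598944179}{99}} = 1152 \cdot \frac{99}{598944179} = \frac{114048}{598944179}$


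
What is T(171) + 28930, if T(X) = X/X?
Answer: 28931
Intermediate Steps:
T(X) = 1
T(171) + 28930 = 1 + 28930 = 28931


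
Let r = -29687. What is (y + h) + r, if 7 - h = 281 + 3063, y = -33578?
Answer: -66602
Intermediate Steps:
h = -3337 (h = 7 - (281 + 3063) = 7 - 1*3344 = 7 - 3344 = -3337)
(y + h) + r = (-33578 - 3337) - 29687 = -36915 - 29687 = -66602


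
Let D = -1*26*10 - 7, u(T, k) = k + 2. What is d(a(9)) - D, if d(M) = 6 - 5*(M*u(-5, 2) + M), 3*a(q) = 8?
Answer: 619/3 ≈ 206.33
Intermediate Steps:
u(T, k) = 2 + k
a(q) = 8/3 (a(q) = (⅓)*8 = 8/3)
d(M) = 6 - 25*M (d(M) = 6 - 5*(M*(2 + 2) + M) = 6 - 5*(M*4 + M) = 6 - 5*(4*M + M) = 6 - 25*M)
D = -267 (D = -26*10 - 7 = -260 - 7 = -267)
d(a(9)) - D = (6 - 25*8/3) - 1*(-267) = (6 - 200/3) + 267 = -182/3 + 267 = 619/3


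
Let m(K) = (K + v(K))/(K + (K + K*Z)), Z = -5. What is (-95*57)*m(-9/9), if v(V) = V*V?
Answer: 0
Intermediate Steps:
v(V) = V²
m(K) = -(K + K²)/(3*K) (m(K) = (K + K²)/(K + (K + K*(-5))) = (K + K²)/(K + (K - 5*K)) = (K + K²)/(K - 4*K) = (K + K²)/((-3*K)) = (K + K²)*(-1/(3*K)) = -(K + K²)/(3*K))
(-95*57)*m(-9/9) = (-95*57)*(-⅓ - (-3)/9) = -5415*(-⅓ - (-3)/9) = -5415*(-⅓ - ⅓*(-1)) = -5415*(-⅓ + ⅓) = -5415*0 = 0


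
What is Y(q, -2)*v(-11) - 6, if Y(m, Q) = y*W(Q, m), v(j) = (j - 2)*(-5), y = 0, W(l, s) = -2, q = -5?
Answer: -6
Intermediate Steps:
v(j) = 10 - 5*j (v(j) = (-2 + j)*(-5) = 10 - 5*j)
Y(m, Q) = 0 (Y(m, Q) = 0*(-2) = 0)
Y(q, -2)*v(-11) - 6 = 0*(10 - 5*(-11)) - 6 = 0*(10 + 55) - 6 = 0*65 - 6 = 0 - 6 = -6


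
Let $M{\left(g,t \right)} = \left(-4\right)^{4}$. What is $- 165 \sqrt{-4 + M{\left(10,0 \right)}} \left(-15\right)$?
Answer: $14850 \sqrt{7} \approx 39289.0$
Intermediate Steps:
$M{\left(g,t \right)} = 256$
$- 165 \sqrt{-4 + M{\left(10,0 \right)}} \left(-15\right) = - 165 \sqrt{-4 + 256} \left(-15\right) = - 165 \sqrt{252} \left(-15\right) = - 165 \cdot 6 \sqrt{7} \left(-15\right) = - 990 \sqrt{7} \left(-15\right) = 14850 \sqrt{7}$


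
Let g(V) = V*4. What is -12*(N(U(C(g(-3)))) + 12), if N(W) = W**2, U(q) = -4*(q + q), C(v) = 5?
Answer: -19344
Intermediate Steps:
g(V) = 4*V
U(q) = -8*q
-12*(N(U(C(g(-3)))) + 12) = -12*((-8*5)**2 + 12) = -12*((-40)**2 + 12) = -12*(1600 + 12) = -12*1612 = -19344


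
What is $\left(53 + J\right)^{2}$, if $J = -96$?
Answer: $1849$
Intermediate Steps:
$\left(53 + J\right)^{2} = \left(53 - 96\right)^{2} = \left(-43\right)^{2} = 1849$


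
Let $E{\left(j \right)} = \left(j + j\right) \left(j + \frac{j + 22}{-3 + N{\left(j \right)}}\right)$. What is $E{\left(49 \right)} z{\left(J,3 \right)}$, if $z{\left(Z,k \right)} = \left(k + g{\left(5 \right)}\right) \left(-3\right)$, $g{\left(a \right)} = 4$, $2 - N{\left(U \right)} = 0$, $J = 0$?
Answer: $45276$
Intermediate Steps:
$N{\left(U \right)} = 2$ ($N{\left(U \right)} = 2 - 0 = 2 + 0 = 2$)
$z{\left(Z,k \right)} = -12 - 3 k$ ($z{\left(Z,k \right)} = \left(k + 4\right) \left(-3\right) = \left(4 + k\right) \left(-3\right) = -12 - 3 k$)
$E{\left(j \right)} = - 44 j$ ($E{\left(j \right)} = \left(j + j\right) \left(j + \frac{j + 22}{-3 + 2}\right) = 2 j \left(j + \frac{22 + j}{-1}\right) = 2 j \left(j + \left(22 + j\right) \left(-1\right)\right) = 2 j \left(j - \left(22 + j\right)\right) = 2 j \left(-22\right) = - 44 j$)
$E{\left(49 \right)} z{\left(J,3 \right)} = \left(-44\right) 49 \left(-12 - 9\right) = - 2156 \left(-12 - 9\right) = \left(-2156\right) \left(-21\right) = 45276$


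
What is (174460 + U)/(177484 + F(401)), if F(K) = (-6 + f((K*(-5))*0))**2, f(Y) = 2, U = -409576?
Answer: -58779/44375 ≈ -1.3246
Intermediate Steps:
F(K) = 16 (F(K) = (-6 + 2)**2 = (-4)**2 = 16)
(174460 + U)/(177484 + F(401)) = (174460 - 409576)/(177484 + 16) = -235116/177500 = -235116*1/177500 = -58779/44375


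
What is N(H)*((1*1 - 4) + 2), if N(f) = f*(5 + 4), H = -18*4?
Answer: 648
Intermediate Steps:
H = -72
N(f) = 9*f (N(f) = f*9 = 9*f)
N(H)*((1*1 - 4) + 2) = (9*(-72))*((1*1 - 4) + 2) = -648*((1 - 4) + 2) = -648*(-3 + 2) = -648*(-1) = 648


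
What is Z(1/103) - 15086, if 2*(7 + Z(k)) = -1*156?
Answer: -15171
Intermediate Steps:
Z(k) = -85 (Z(k) = -7 + (-1*156)/2 = -7 + (½)*(-156) = -7 - 78 = -85)
Z(1/103) - 15086 = -85 - 15086 = -15171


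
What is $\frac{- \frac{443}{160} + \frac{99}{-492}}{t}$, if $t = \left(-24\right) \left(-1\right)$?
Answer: $- \frac{19483}{157440} \approx -0.12375$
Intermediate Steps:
$t = 24$
$\frac{- \frac{443}{160} + \frac{99}{-492}}{t} = \frac{- \frac{443}{160} + \frac{99}{-492}}{24} = \left(\left(-443\right) \frac{1}{160} + 99 \left(- \frac{1}{492}\right)\right) \frac{1}{24} = \left(- \frac{443}{160} - \frac{33}{164}\right) \frac{1}{24} = \left(- \frac{19483}{6560}\right) \frac{1}{24} = - \frac{19483}{157440}$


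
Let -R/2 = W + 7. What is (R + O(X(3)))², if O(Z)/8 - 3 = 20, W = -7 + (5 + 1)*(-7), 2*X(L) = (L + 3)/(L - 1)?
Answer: 71824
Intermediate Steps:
X(L) = (3 + L)/(2*(-1 + L)) (X(L) = ((L + 3)/(L - 1))/2 = ((3 + L)/(-1 + L))/2 = (3 + L)/(2*(-1 + L)))
W = -49 (W = -7 + 6*(-7) = -7 - 42 = -49)
O(Z) = 184 (O(Z) = 24 + 8*20 = 24 + 160 = 184)
R = 84 (R = -2*(-49 + 7) = -2*(-42) = 84)
(R + O(X(3)))² = (84 + 184)² = 268² = 71824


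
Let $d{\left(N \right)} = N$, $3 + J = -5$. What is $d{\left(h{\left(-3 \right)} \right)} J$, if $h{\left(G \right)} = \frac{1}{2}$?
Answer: $-4$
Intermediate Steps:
$J = -8$ ($J = -3 - 5 = -8$)
$h{\left(G \right)} = \frac{1}{2}$
$d{\left(h{\left(-3 \right)} \right)} J = \frac{1}{2} \left(-8\right) = -4$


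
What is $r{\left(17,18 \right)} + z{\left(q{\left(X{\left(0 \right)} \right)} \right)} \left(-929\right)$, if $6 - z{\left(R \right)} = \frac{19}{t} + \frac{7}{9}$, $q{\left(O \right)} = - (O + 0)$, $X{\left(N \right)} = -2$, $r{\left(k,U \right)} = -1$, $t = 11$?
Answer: $- \frac{321533}{99} \approx -3247.8$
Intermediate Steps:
$q{\left(O \right)} = - O$
$z{\left(R \right)} = \frac{346}{99}$ ($z{\left(R \right)} = 6 - \left(\frac{19}{11} + \frac{7}{9}\right) = 6 - \frac{248}{99} = \frac{346}{99}$)
$r{\left(17,18 \right)} + z{\left(q{\left(X{\left(0 \right)} \right)} \right)} \left(-929\right) = -1 + \frac{346}{99} \left(-929\right) = -1 - \frac{321434}{99} = - \frac{321533}{99}$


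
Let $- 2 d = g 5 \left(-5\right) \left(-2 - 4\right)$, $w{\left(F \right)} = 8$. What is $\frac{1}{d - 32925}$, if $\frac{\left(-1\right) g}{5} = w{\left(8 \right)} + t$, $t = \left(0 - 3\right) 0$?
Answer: $- \frac{1}{29925} \approx -3.3417 \cdot 10^{-5}$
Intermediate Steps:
$t = 0$ ($t = \left(-3\right) 0 = 0$)
$g = -40$ ($g = - 5 \left(8 + 0\right) = \left(-5\right) 8 = -40$)
$d = 3000$ ($d = - \frac{\left(-40\right) 5 \left(-5\right) \left(-2 - 4\right)}{2} = - \frac{\left(-40\right) \left(- 25 \left(-2 - 4\right)\right)}{2} = - \frac{\left(-40\right) \left(\left(-25\right) \left(-6\right)\right)}{2} = - \frac{\left(-40\right) 150}{2} = \left(- \frac{1}{2}\right) \left(-6000\right) = 3000$)
$\frac{1}{d - 32925} = \frac{1}{3000 - 32925} = \frac{1}{-29925} = - \frac{1}{29925}$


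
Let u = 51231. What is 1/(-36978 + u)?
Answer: 1/14253 ≈ 7.0161e-5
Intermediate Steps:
1/(-36978 + u) = 1/(-36978 + 51231) = 1/14253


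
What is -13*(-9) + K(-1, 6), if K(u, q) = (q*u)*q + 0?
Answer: 81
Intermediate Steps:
K(u, q) = u*q² (K(u, q) = u*q² + 0 = u*q²)
-13*(-9) + K(-1, 6) = -13*(-9) - 1*6² = 117 - 1*36 = 117 - 36 = 81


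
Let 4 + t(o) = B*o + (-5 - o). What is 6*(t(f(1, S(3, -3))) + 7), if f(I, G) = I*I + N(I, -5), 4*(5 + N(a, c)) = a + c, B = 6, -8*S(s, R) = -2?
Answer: -162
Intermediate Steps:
S(s, R) = ¼ (S(s, R) = -⅛*(-2) = ¼)
N(a, c) = -5 + a/4 + c/4 (N(a, c) = -5 + (a + c)/4 = -5 + (a/4 + c/4) = -5 + a/4 + c/4)
f(I, G) = -25/4 + I² + I/4 (f(I, G) = I*I + (-5 + I/4 + (¼)*(-5)) = I² + (-5 + I/4 - 5/4) = I² + (-25/4 + I/4) = -25/4 + I² + I/4)
t(o) = -9 + 5*o (t(o) = -4 + (6*o + (-5 - o)) = -4 + (-5 + 5*o) = -9 + 5*o)
6*(t(f(1, S(3, -3))) + 7) = 6*((-9 + 5*(-25/4 + 1² + (¼)*1)) + 7) = 6*((-9 + 5*(-25/4 + 1 + ¼)) + 7) = 6*((-9 + 5*(-5)) + 7) = 6*((-9 - 25) + 7) = 6*(-34 + 7) = 6*(-27) = -162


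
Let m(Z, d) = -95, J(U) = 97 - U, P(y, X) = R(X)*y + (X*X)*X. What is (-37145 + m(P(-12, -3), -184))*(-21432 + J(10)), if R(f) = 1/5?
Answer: 794887800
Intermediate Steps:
R(f) = ⅕
P(y, X) = X³ + y/5 (P(y, X) = y/5 + (X*X)*X = y/5 + X²*X = y/5 + X³ = X³ + y/5)
(-37145 + m(P(-12, -3), -184))*(-21432 + J(10)) = (-37145 - 95)*(-21432 + (97 - 1*10)) = -37240*(-21432 + (97 - 10)) = -37240*(-21432 + 87) = -37240*(-21345) = 794887800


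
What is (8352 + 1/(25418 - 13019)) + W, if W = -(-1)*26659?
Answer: 434101390/12399 ≈ 35011.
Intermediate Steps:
W = 26659 (W = -1*(-26659) = 26659)
(8352 + 1/(25418 - 13019)) + W = (8352 + 1/(25418 - 13019)) + 26659 = (8352 + 1/12399) + 26659 = 103556449/12399 + 26659 = 434101390/12399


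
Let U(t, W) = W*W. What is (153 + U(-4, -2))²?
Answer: 24649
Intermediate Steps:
U(t, W) = W²
(153 + U(-4, -2))² = (153 + (-2)²)² = (153 + 4)² = 157² = 24649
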